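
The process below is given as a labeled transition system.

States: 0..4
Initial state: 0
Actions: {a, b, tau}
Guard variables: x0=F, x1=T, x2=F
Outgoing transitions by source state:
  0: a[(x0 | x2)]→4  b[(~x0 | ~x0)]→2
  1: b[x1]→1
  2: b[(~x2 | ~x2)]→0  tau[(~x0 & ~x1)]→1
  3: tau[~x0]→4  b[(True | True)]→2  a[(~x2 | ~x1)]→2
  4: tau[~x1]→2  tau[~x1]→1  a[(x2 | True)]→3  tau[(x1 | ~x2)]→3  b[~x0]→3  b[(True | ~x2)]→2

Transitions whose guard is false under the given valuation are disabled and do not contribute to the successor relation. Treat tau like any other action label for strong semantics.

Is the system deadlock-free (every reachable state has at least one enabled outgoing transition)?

Reach set: {0,2}
  0: b→2  [1 exit(s)]
  2: b→0  [1 exit(s)]

Answer: DEADLOCK-FREE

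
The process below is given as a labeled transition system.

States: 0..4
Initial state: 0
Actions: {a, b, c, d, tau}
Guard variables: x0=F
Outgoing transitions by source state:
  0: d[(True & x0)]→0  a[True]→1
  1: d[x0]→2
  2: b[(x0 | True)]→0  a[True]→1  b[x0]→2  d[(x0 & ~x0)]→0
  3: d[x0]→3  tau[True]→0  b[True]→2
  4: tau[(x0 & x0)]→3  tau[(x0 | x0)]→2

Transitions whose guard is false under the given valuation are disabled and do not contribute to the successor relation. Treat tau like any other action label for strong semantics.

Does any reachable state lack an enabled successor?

Answer: DEADLOCK at state 1

Working:
Reach set: {0,1}
  0: a→1  [1 out]
  1: ∅  [deadlock]
Path to 1: a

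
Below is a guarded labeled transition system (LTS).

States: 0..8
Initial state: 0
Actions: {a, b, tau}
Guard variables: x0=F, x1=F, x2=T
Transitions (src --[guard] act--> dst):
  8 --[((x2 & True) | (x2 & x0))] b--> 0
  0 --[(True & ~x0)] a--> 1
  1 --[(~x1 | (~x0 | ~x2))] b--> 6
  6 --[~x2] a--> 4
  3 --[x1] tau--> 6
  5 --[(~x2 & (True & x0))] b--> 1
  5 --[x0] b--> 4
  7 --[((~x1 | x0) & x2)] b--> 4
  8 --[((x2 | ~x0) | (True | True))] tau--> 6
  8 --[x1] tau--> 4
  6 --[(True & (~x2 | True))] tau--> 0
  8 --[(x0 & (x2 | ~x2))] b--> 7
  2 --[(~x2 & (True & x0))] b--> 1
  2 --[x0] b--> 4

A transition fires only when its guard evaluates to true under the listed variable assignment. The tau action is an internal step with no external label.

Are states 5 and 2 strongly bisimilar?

Answer: BISIMILAR

Trace:
Refine partition for ~:
  P[0] = {{0,1,2,3,4,5,6,7,8}}
  P[1] = {{0},{1,7},{2,3,4,5},{6},{8}}
  P[2] = {{0},{1},{2,3,4,5},{6},{7},{8}}
stable after 3 split(s): 6 block(s)
5∈{2,3,4,5}, 2∈{2,3,4,5}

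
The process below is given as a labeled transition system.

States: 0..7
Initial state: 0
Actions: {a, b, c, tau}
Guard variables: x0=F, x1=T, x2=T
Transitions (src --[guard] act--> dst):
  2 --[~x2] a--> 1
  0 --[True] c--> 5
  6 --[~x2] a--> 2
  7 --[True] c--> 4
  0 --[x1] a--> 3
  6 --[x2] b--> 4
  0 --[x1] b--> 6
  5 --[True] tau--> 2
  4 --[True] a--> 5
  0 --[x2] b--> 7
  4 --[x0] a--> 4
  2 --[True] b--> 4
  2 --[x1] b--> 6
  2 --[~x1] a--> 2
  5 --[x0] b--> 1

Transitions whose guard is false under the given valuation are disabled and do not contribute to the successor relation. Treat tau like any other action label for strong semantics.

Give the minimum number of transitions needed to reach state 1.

Breadth-first toward 1:
  depth 0: {0}
  depth 1: {3,5,6,7}
  depth 2: {2,4}
1 never appears.

Answer: UNREACHABLE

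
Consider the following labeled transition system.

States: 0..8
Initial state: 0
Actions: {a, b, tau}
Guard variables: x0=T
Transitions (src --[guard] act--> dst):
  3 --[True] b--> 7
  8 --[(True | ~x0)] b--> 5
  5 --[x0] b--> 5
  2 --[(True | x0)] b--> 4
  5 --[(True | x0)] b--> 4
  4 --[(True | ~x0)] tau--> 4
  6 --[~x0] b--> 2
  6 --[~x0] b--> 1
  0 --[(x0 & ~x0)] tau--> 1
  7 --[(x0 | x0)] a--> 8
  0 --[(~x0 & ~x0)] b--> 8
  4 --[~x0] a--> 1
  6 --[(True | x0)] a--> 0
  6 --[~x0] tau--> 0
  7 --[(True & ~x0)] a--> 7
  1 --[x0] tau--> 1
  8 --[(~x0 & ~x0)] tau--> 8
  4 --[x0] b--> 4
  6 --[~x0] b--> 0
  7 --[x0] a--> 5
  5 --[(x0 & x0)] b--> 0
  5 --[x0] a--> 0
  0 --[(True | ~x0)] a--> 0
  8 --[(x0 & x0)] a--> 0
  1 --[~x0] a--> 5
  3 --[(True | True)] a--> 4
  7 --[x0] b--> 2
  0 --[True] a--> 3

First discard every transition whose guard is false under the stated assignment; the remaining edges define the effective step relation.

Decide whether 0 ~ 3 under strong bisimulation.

Answer: NOT BISIMILAR

Analysis:
Refine partition for ~:
  P[0] = {{0,1,2,3,4,5,6,7,8}}
  P[1] = {{0,6},{1},{2},{3,5,7,8},{4}}
  P[2] = {{0},{1},{2},{3},{4},{5},{6},{7},{8}}
Fixed point at round 3; 9 class(es).
[0]={0}  [3]={3}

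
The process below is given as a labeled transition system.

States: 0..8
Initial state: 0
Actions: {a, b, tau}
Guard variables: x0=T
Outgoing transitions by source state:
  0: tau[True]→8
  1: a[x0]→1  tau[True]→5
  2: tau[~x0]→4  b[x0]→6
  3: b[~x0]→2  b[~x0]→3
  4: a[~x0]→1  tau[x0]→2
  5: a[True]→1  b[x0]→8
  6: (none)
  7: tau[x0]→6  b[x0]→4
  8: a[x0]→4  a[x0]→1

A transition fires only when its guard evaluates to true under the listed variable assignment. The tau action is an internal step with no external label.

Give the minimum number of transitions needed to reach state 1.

Breadth-first toward 1:
  depth 0: {0}
  depth 1: {8}
  depth 2: {1,4}
depth(1)=2, e.g. tau·a

Answer: 2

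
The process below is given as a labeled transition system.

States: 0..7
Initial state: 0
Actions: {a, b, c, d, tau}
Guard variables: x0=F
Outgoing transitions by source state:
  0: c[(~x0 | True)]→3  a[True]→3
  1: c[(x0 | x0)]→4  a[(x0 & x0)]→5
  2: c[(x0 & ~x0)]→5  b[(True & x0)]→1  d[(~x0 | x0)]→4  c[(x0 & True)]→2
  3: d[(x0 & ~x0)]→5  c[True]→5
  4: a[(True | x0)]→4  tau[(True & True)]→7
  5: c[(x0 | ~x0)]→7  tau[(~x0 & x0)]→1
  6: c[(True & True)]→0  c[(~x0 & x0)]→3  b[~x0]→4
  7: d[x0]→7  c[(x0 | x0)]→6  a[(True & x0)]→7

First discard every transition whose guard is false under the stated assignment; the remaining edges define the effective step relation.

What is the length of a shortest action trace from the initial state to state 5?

Answer: 2

Working:
Layered search for 5:
  L0 = {0}
  L1 = {3}
  L2 = {5}
first hit 5 at d=2 via a·c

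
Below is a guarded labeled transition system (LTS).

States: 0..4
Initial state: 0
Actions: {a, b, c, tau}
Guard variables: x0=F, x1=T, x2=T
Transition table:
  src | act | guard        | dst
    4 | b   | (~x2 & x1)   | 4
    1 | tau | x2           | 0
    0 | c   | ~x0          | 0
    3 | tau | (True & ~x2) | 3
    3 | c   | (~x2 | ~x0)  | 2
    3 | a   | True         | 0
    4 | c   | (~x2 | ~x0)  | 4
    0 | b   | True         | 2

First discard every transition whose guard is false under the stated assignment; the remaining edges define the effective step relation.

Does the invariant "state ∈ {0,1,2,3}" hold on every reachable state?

Allowed set {0,1,2,3}
Reachable = {0,2}
  0: ok
  2: ok

Answer: INVARIANT HOLDS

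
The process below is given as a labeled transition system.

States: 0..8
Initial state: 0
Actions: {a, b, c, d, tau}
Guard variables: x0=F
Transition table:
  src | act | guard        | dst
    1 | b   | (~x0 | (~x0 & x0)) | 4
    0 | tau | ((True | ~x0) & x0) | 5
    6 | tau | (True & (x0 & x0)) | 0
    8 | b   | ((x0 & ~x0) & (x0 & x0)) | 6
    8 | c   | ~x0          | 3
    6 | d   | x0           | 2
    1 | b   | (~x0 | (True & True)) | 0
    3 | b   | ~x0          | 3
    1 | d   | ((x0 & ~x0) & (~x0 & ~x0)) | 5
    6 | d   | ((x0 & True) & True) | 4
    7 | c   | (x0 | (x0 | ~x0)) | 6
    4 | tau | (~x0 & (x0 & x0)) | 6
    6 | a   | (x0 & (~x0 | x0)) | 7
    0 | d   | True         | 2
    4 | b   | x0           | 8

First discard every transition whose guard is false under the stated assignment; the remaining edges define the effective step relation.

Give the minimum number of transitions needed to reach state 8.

Answer: UNREACHABLE

Working:
Layered search for 8:
  L0 = {0}
  L1 = {2}
8 never appears.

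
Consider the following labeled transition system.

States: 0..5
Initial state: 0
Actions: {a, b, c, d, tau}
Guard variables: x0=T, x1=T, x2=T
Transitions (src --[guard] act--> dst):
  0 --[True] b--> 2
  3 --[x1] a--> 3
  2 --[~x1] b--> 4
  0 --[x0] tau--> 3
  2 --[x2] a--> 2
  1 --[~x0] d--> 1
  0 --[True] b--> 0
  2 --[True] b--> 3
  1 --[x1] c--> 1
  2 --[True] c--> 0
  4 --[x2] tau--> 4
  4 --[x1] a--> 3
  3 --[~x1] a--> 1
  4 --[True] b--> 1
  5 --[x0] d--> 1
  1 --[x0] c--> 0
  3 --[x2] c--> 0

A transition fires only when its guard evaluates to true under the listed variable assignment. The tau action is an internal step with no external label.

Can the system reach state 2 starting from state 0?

Guard filter leaves 14 enabled edge(s).
Layer 0: {0}
Layer 1: {2,3}  now seen {0,2,3}
Reach set: {0,2,3}
Path to 2: b

Answer: REACHABLE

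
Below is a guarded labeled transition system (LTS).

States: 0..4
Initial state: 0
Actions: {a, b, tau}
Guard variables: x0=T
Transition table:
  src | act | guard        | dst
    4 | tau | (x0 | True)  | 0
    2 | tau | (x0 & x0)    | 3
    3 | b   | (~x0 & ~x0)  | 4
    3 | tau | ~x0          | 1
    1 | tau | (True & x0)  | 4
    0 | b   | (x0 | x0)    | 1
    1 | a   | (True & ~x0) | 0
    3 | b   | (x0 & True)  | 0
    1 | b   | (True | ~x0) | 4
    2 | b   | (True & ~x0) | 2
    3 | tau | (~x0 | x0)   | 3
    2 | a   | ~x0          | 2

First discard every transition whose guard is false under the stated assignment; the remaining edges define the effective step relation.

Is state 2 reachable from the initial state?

Answer: UNREACHABLE

Trace:
Guard filter leaves 7 enabled edge(s).
depth 0: {0}
depth 1: {1}  now seen {0,1}
depth 2: {4}  now seen {0,1,4}
Reachable = {0,1,4}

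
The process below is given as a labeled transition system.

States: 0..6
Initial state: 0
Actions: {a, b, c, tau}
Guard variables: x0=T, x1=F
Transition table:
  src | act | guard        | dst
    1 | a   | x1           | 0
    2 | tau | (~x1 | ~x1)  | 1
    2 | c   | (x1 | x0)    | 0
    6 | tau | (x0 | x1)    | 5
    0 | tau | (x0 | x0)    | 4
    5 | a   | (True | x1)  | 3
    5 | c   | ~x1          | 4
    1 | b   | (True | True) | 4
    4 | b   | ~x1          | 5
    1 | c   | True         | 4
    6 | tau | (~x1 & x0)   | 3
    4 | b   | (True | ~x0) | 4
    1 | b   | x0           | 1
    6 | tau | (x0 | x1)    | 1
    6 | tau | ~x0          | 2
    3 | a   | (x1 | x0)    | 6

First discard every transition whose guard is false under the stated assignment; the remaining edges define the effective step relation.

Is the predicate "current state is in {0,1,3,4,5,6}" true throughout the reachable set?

Answer: INVARIANT HOLDS

Trace:
Safe = {0,1,3,4,5,6}
Reach set: {0,1,3,4,5,6}
  0: ✓
  1: ✓
  3: ✓
  4: ✓
  5: ✓
  6: ✓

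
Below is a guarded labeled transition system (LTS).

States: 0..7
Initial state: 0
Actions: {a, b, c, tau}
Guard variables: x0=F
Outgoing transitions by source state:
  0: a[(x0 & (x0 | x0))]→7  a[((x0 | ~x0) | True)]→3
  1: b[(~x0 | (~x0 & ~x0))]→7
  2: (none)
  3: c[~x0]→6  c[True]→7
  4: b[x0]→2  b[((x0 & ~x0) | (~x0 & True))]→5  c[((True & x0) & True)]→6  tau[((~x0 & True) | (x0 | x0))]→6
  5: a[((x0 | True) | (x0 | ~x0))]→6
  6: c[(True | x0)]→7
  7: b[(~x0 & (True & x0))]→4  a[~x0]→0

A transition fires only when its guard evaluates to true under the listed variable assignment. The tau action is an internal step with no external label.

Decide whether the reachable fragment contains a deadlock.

Answer: DEADLOCK-FREE

Working:
R = {0,3,6,7}
  0: a→3  [1 out]
  3: c→6  c→7  [2 out]
  6: c→7  [1 out]
  7: a→0  [1 out]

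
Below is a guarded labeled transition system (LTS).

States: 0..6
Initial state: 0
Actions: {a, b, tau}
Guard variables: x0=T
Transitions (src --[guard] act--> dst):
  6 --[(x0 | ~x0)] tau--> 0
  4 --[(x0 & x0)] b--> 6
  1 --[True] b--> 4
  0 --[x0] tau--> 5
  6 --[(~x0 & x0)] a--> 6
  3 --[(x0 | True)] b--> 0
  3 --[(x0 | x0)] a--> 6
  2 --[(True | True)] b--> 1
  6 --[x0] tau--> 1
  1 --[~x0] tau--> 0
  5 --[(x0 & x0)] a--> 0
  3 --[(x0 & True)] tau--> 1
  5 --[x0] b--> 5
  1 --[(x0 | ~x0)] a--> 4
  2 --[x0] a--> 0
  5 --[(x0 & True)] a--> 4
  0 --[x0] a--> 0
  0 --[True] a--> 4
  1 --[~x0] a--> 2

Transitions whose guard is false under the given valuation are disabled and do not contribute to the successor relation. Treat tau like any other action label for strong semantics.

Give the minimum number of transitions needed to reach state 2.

Answer: UNREACHABLE

Working:
BFS to 2:
  depth 0: {0}
  depth 1: {4,5}
  depth 2: {6}
  depth 3: {1}
2 never appears.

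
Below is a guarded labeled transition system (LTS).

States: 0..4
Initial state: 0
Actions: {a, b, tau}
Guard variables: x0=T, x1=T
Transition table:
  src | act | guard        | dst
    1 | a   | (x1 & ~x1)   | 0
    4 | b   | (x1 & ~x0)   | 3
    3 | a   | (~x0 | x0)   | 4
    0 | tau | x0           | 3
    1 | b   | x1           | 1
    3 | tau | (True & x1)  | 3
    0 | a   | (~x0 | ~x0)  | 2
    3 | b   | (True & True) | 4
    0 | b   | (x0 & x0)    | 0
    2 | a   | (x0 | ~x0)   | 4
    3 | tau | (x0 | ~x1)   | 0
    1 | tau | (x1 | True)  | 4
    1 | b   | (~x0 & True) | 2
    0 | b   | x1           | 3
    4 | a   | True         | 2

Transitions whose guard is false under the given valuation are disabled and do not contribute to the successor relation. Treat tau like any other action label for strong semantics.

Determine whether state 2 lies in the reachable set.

After dropping false guards: 11 live edges.
L0 = {0}
L1 = {3}  cumulative {0,3}
L2 = {4}  cumulative {0,3,4}
L3 = {2}  cumulative {0,2,3,4}
R = {0,2,3,4}
Path to 2: tau·a·a

Answer: REACHABLE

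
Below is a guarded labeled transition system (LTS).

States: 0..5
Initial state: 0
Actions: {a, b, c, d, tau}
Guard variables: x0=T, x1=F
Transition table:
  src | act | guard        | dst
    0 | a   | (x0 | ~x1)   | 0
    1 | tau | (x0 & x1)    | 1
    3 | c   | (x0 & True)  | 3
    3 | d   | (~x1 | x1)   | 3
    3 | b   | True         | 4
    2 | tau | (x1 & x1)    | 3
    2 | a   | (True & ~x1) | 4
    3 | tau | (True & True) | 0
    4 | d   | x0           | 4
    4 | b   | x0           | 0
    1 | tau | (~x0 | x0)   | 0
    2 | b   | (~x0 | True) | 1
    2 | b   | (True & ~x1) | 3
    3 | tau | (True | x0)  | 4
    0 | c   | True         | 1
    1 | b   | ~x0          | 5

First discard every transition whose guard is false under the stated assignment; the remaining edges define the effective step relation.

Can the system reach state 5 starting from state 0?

Answer: UNREACHABLE

Analysis:
Guard filter leaves 13 enabled edge(s).
depth 0: {0}
depth 1: {1}  now seen {0,1}
Reach set: {0,1}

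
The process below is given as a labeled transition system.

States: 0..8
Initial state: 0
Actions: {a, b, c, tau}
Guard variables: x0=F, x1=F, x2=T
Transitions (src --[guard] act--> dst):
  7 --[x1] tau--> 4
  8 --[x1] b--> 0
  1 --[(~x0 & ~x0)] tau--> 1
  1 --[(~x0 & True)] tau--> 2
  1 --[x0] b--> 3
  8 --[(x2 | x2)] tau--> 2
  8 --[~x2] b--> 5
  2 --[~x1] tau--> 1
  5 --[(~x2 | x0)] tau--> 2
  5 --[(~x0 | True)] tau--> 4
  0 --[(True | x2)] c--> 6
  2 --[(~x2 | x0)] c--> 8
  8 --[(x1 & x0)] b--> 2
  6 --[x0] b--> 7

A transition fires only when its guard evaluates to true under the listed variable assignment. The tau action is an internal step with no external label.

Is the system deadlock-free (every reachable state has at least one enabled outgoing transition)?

Answer: DEADLOCK at state 6

Working:
Reach set: {0,6}
  0: c→6  [1 exit(s)]
  6: ∅  [deadlock]
trace reaching 6: c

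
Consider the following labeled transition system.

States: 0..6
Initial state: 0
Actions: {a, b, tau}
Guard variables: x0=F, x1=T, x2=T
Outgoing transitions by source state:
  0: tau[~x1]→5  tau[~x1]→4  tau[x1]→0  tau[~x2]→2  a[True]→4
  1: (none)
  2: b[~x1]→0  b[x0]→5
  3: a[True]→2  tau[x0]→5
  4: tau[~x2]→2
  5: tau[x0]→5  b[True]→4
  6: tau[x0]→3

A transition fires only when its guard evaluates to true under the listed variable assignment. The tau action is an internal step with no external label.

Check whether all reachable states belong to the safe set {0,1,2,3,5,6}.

Inv-set: {0,1,2,3,5,6}
Reachable = {0,4}
  0: ✓
  4: outside
witness against invariant: a → 4

Answer: INVARIANT VIOLATED at state 4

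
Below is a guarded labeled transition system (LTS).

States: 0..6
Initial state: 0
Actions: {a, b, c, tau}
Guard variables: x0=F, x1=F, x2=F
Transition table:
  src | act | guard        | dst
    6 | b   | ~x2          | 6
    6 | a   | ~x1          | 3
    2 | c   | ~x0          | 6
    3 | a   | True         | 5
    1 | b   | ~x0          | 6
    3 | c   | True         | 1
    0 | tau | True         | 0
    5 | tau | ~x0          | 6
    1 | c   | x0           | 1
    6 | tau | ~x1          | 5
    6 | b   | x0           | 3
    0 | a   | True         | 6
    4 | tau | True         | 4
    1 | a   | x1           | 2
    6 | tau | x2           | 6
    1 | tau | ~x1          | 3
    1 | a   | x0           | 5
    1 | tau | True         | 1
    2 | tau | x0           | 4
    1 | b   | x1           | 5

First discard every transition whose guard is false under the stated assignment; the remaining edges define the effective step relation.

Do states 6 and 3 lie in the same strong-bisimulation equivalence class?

Compute ~ classes (split until stable):
  π0 = {{0,1,2,3,4,5,6}}
  π1 = {{0},{1},{2},{3},{4,5},{6}}
  π2 = {{0},{1},{2},{3},{4},{5},{6}}
7 equivalence class(es) (converged in 3)
[6]={6}  [3]={3}

Answer: NOT BISIMILAR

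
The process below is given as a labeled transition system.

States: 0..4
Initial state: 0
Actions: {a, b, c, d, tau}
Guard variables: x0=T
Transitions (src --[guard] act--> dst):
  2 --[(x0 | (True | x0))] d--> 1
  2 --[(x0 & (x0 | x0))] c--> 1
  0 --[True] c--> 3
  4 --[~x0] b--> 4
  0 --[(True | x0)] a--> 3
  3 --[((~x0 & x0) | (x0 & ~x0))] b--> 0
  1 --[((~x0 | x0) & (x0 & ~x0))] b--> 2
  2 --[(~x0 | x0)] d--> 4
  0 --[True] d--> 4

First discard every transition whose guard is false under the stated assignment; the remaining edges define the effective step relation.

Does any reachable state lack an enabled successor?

Answer: DEADLOCK at state 3

Trace:
R = {0,3,4}
  0: a→3  c→3  d→4  [3 exit(s)]
  3: ∅  [STUCK]
  4: ∅  [STUCK]
witness 3: c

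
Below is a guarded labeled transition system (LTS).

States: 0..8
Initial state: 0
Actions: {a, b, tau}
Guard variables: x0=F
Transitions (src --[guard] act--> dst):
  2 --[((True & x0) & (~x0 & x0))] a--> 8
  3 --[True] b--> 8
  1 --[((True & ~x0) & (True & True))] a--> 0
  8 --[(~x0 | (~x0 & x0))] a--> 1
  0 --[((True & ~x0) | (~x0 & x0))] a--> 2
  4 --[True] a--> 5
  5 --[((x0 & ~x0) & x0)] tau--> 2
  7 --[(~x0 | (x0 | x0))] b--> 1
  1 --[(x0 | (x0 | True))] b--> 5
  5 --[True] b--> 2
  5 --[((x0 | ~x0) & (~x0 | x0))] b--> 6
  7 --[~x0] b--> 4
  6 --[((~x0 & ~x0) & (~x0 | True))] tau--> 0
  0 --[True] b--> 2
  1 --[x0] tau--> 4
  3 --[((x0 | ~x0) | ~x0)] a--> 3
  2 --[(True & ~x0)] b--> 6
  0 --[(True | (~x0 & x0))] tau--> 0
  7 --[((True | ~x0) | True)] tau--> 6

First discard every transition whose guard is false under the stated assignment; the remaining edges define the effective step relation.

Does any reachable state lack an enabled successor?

Reachable = {0,2,6}
  0: a→2  b→2  tau→0  [deg 3]
  2: b→6  [deg 1]
  6: tau→0  [deg 1]

Answer: DEADLOCK-FREE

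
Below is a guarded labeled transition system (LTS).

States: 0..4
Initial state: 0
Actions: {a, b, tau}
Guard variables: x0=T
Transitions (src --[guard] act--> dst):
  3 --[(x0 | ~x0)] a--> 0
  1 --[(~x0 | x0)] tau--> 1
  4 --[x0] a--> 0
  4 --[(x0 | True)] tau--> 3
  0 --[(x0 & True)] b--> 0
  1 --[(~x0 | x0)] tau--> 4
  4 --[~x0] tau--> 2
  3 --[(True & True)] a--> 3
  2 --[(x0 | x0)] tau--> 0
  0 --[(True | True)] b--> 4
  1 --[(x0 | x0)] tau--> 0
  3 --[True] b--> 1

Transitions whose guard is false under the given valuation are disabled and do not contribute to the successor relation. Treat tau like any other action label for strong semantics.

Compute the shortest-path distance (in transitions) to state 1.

Answer: 3

Working:
BFS to 1:
  L0 = {0}
  L1 = {4}
  L2 = {3}
  L3 = {1}
1 enters at depth 3; path b·tau·b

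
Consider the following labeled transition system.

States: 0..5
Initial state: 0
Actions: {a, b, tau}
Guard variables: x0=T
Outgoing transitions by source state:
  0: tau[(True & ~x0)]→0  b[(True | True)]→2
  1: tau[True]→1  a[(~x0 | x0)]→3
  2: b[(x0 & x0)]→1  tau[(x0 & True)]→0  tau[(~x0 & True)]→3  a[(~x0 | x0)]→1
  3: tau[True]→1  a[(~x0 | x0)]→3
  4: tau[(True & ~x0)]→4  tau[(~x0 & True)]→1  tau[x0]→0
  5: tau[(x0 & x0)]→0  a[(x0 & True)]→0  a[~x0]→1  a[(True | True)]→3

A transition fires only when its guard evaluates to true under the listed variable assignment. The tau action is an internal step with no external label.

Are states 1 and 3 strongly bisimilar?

Answer: BISIMILAR

Working:
Refine partition for ~:
  round 0: {{0,1,2,3,4,5}}
  round 1: {{0},{1,3,5},{2},{4}}
  round 2: {{0},{1,3},{2},{4},{5}}
stable after 3 split(s): 5 block(s)
class of 1: {1,3}; class of 3: {1,3}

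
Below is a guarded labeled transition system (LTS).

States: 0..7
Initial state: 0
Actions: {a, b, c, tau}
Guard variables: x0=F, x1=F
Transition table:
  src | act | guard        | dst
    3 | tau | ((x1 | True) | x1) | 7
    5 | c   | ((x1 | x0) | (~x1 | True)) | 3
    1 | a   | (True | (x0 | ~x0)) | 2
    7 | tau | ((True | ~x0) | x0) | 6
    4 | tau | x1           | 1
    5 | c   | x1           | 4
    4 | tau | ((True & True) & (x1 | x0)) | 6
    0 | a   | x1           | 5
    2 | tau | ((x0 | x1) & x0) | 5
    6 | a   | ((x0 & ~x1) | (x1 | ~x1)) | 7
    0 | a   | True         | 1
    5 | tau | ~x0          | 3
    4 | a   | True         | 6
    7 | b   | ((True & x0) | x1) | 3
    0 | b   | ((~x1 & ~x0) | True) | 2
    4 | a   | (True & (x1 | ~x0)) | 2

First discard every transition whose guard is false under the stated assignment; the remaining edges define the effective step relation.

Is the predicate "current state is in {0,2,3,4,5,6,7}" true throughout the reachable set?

Inv-set: {0,2,3,4,5,6,7}
R = {0,1,2}
  0: safe
  1: ✗ unsafe
  2: safe
counterexample path to 1: a

Answer: INVARIANT VIOLATED at state 1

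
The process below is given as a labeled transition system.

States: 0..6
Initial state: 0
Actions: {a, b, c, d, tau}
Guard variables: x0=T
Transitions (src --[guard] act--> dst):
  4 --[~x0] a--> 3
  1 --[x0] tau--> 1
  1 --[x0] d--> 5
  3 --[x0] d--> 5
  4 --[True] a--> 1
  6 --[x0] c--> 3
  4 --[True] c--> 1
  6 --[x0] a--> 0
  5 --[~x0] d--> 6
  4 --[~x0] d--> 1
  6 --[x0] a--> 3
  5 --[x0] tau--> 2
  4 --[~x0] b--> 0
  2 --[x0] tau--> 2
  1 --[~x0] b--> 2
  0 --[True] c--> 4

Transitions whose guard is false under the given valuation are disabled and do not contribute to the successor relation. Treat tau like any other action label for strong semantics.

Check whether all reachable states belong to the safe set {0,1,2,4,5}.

Answer: INVARIANT HOLDS

Analysis:
Safe = {0,1,2,4,5}
Reach set: {0,1,2,4,5}
  0: safe
  1: safe
  2: safe
  4: safe
  5: safe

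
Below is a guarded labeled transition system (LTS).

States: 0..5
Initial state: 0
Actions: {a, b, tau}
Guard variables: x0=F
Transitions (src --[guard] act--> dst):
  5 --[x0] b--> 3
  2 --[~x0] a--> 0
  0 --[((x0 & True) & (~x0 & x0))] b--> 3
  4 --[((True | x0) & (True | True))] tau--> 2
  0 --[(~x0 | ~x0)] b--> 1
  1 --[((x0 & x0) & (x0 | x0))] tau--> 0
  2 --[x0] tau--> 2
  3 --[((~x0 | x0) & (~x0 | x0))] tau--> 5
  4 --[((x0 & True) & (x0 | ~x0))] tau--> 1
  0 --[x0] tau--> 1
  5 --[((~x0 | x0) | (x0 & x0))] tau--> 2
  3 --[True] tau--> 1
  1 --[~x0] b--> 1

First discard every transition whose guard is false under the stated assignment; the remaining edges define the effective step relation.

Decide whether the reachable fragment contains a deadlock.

Answer: DEADLOCK-FREE

Working:
R = {0,1}
  0: b→1  [1 exit(s)]
  1: b→1  [1 exit(s)]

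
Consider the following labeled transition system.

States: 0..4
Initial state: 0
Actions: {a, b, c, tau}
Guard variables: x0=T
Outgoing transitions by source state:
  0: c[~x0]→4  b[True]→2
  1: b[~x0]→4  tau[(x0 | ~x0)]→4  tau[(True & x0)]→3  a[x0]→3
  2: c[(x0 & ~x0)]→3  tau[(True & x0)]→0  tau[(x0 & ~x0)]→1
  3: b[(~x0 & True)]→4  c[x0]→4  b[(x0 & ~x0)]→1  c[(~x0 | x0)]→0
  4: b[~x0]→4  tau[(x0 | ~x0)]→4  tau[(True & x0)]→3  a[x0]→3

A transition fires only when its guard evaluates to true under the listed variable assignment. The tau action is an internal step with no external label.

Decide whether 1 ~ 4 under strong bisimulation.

Answer: BISIMILAR

Analysis:
Compute ~ classes (split until stable):
  P[0] = {{0,1,2,3,4}}
  P[1] = {{0},{1,4},{2},{3}}
Fixed point at round 2; 4 class(es).
[1]={1,4}  [4]={1,4}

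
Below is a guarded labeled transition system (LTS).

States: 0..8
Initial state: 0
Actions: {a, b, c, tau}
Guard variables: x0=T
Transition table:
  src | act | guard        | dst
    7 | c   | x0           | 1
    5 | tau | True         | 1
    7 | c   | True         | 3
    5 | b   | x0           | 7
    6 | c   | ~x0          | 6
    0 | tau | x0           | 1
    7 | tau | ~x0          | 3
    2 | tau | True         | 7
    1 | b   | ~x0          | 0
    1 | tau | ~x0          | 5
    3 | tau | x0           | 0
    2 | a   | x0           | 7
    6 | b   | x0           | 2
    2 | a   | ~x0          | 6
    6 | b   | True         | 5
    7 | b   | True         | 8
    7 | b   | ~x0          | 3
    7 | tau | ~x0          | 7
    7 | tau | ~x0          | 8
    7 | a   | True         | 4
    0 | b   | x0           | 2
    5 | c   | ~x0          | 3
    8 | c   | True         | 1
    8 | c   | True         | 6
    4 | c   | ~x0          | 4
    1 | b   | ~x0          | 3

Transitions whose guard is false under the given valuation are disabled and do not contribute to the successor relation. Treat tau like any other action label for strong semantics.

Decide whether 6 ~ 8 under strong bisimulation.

Compute ~ classes (split until stable):
  π0 = {{0,1,2,3,4,5,6,7,8}}
  π1 = {{0,5},{1,4},{2},{3},{6},{7},{8}}
  π2 = {{0},{1,4},{2},{3},{5},{6},{7},{8}}
Fixed point at round 3; 8 class(es).
6∈{6}, 8∈{8}

Answer: NOT BISIMILAR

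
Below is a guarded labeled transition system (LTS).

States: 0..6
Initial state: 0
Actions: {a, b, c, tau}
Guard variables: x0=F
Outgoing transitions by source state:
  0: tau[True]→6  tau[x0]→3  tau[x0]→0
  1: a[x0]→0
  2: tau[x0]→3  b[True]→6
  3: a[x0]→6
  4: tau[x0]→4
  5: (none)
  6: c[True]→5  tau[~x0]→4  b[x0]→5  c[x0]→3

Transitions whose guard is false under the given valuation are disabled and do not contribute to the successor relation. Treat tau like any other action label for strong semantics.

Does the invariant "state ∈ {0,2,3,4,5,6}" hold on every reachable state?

Answer: INVARIANT HOLDS

Working:
Allowed set {0,2,3,4,5,6}
R = {0,4,5,6}
  0: ok
  4: ok
  5: ok
  6: ok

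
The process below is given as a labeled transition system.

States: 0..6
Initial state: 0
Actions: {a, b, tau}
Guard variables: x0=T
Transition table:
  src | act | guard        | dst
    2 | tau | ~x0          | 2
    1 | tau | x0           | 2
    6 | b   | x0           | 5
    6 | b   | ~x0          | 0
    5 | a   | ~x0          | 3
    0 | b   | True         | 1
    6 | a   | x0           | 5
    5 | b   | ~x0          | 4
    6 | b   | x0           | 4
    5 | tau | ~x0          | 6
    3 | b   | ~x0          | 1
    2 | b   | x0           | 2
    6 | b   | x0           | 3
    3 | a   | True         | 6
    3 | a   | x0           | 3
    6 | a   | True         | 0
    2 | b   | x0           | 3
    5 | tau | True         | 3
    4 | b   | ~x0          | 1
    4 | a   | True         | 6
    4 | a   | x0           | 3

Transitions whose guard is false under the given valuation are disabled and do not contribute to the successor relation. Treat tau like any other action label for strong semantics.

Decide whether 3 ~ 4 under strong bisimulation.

Refine partition for ~:
  P[0] = {{0,1,2,3,4,5,6}}
  P[1] = {{0,2},{1,5},{3,4},{6}}
  P[2] = {{0},{1},{2},{3,4},{5},{6}}
6 equivalence class(es) (converged in 3)
3∈{3,4}, 4∈{3,4}

Answer: BISIMILAR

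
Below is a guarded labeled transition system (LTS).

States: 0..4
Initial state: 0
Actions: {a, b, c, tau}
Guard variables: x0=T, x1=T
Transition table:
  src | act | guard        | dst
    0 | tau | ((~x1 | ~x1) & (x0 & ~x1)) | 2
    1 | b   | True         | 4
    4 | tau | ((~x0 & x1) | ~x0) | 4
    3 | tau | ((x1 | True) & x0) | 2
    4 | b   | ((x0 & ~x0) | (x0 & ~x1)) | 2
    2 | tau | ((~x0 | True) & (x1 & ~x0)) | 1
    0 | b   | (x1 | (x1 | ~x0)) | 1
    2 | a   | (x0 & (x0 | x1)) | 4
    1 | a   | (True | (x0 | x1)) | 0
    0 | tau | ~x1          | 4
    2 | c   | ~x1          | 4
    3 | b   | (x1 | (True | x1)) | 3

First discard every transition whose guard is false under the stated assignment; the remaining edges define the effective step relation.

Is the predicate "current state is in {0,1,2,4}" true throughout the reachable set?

Safe = {0,1,2,4}
Reach set: {0,1,4}
  0: safe
  1: safe
  4: safe

Answer: INVARIANT HOLDS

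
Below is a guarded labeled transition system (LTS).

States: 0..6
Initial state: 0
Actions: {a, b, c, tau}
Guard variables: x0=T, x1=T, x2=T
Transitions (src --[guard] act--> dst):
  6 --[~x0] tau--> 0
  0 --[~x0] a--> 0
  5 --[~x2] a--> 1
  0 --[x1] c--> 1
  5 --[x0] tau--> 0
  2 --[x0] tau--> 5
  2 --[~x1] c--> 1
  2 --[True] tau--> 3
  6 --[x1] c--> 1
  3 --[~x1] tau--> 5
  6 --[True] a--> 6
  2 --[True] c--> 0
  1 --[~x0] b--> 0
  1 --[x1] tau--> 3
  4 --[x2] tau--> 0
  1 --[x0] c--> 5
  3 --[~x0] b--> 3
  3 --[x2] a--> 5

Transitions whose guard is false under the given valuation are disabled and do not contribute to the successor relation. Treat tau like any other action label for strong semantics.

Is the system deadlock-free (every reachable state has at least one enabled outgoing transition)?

Answer: DEADLOCK-FREE

Trace:
Reach set: {0,1,3,5}
  0: c→1  [deg 1]
  1: c→5  tau→3  [deg 2]
  3: a→5  [deg 1]
  5: tau→0  [deg 1]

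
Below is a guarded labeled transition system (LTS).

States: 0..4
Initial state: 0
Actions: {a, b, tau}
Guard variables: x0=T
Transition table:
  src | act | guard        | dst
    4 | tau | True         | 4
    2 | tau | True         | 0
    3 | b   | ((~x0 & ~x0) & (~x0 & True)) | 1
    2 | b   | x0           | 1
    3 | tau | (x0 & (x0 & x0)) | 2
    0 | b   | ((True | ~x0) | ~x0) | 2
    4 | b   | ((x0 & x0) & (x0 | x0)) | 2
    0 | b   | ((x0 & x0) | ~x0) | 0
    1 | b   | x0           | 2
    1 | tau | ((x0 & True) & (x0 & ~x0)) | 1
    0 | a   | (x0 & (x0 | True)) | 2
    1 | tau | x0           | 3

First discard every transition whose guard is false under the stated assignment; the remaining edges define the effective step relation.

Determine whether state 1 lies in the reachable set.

Answer: REACHABLE

Analysis:
After dropping false guards: 10 live edges.
L0 = {0}
L1 = {2}  cumulative {0,2}
L2 = {1}  cumulative {0,1,2}
L3 = {3}  cumulative {0,1,2,3}
Reachable = {0,1,2,3}
trace reaching 1: b·b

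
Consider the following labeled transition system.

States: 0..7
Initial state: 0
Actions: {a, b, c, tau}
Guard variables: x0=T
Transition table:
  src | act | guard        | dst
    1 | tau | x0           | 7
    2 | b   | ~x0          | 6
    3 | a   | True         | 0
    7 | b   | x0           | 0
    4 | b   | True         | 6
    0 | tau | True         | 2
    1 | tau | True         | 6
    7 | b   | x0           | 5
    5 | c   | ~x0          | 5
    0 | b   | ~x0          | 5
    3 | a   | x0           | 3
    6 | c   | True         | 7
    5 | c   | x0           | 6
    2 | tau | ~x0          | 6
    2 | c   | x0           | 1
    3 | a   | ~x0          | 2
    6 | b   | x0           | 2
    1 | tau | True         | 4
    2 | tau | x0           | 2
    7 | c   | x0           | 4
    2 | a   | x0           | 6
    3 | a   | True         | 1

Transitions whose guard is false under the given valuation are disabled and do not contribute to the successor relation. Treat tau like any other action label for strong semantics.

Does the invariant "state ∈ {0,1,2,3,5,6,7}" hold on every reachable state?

Answer: INVARIANT VIOLATED at state 4

Working:
Allowed set {0,1,2,3,5,6,7}
R = {0,1,2,4,5,6,7}
  0: ok
  1: ok
  2: ok
  4: outside
  5: ok
  6: ok
  7: ok
counterexample path to 4: tau·c·tau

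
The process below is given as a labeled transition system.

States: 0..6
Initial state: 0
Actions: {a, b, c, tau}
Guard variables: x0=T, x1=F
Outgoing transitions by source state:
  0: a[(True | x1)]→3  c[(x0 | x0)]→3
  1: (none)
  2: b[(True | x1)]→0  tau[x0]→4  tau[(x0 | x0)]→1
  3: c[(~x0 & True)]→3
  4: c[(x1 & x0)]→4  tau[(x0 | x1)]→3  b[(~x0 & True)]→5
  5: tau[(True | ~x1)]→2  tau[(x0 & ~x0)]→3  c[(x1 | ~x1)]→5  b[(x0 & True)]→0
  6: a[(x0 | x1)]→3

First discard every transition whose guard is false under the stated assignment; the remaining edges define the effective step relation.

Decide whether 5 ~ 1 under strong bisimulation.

Answer: NOT BISIMILAR

Working:
Compute ~ classes (split until stable):
  π0 = {{0,1,2,3,4,5,6}}
  π1 = {{0},{1,3},{2},{4},{5},{6}}
6 equivalence class(es) (converged in 2)
5∈{5}, 1∈{1,3}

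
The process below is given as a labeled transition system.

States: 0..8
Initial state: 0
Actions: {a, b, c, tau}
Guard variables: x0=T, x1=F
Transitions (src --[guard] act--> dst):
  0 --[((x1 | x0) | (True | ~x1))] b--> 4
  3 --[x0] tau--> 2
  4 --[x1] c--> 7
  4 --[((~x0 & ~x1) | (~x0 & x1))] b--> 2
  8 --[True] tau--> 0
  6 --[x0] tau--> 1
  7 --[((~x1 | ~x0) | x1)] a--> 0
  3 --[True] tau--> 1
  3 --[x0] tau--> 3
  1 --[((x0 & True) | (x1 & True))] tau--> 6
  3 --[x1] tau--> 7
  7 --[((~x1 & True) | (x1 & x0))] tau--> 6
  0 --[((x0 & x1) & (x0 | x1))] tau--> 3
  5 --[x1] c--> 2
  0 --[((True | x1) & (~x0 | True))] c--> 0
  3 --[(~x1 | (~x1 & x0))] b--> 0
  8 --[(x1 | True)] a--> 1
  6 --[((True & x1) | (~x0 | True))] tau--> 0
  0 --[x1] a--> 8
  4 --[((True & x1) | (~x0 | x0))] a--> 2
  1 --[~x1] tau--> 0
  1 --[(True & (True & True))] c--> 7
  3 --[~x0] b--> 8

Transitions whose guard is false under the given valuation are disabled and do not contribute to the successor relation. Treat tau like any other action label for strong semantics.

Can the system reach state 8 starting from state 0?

Answer: UNREACHABLE

Analysis:
After dropping false guards: 16 live edges.
depth 0: {0}
depth 1: {4}  now seen {0,4}
depth 2: {2}  now seen {0,2,4}
R = {0,2,4}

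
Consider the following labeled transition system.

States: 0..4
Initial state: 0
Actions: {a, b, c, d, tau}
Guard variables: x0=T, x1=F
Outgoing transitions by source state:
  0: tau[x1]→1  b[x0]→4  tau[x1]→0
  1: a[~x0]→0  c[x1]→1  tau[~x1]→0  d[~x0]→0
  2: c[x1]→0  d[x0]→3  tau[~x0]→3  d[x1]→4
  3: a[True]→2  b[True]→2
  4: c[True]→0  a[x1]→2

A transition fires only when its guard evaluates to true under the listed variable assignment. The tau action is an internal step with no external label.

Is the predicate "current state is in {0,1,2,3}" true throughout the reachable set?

Safe = {0,1,2,3}
Reach set: {0,4}
  0: safe
  4: VIOLATES
counterexample path to 4: b

Answer: INVARIANT VIOLATED at state 4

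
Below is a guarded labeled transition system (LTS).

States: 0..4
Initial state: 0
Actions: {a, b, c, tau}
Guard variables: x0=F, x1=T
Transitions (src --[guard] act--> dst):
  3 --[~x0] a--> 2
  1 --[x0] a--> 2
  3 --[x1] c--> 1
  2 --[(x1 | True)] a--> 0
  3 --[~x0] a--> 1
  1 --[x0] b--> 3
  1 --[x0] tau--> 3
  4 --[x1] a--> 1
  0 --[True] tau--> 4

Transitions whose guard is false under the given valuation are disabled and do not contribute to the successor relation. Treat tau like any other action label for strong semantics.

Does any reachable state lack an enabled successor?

Answer: DEADLOCK at state 1

Working:
Reach set: {0,1,4}
  0: tau→4  [1 exit(s)]
  1: ∅  [no exit]
  4: a→1  [1 exit(s)]
Path to 1: tau·a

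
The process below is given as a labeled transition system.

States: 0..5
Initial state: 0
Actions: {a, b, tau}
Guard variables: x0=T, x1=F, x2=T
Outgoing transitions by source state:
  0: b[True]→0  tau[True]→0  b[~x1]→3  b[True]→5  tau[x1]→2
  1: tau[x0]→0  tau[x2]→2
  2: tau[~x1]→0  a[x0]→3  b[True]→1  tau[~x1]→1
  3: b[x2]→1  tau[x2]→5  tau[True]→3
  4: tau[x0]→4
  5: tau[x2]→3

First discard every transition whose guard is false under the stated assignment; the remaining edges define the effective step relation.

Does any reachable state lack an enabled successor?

Answer: DEADLOCK-FREE

Trace:
Reach set: {0,1,2,3,5}
  0: b→0  b→3  b→5  tau→0  [4 out]
  1: tau→0  tau→2  [2 out]
  2: a→3  b→1  tau→0  tau→1  [4 out]
  3: b→1  tau→3  tau→5  [3 out]
  5: tau→3  [1 out]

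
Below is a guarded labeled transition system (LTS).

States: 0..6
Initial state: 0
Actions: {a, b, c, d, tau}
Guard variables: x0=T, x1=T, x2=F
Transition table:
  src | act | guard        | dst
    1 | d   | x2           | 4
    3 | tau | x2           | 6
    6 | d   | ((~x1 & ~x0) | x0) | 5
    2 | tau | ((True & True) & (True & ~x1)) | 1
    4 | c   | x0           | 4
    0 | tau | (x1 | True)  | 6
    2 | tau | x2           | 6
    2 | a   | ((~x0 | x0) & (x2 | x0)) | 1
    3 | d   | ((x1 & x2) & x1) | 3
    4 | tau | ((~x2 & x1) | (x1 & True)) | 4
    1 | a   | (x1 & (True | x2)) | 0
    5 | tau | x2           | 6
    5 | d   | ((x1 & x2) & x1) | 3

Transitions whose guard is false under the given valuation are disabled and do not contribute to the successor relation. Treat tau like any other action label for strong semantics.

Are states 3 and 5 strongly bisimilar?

Bisimulation quotient by refinement:
  P[0] = {{0,1,2,3,4,5,6}}
  P[1] = {{0},{1,2},{3,5},{4},{6}}
  P[2] = {{0},{1},{2},{3,5},{4},{6}}
6 equivalence class(es) (converged in 3)
[3]={3,5}  [5]={3,5}

Answer: BISIMILAR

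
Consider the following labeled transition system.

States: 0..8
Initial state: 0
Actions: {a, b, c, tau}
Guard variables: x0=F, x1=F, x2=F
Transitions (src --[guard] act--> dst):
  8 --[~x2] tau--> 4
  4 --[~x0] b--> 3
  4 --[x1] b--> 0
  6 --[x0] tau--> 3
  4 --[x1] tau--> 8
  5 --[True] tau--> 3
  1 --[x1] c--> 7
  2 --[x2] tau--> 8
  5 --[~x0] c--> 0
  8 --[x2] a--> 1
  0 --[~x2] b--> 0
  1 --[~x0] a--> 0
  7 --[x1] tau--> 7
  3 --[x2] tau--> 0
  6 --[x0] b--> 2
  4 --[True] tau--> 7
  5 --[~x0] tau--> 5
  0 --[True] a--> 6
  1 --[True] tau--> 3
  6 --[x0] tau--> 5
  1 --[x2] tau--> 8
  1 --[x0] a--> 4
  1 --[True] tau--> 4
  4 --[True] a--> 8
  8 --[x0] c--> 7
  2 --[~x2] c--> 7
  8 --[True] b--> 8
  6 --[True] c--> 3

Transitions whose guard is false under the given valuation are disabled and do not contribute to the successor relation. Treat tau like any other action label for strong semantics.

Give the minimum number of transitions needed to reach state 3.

Answer: 2

Analysis:
Layered search for 3:
  depth 0: {0}
  depth 1: {6}
  depth 2: {3}
3 enters at depth 2; path a·c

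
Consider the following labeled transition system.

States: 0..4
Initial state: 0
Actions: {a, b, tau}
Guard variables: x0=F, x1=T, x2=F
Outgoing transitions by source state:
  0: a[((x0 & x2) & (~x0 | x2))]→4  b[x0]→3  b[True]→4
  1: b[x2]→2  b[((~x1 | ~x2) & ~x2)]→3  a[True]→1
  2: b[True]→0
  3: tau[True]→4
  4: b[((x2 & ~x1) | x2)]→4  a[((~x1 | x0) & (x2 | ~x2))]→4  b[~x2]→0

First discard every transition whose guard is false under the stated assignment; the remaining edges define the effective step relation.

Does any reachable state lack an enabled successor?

Answer: DEADLOCK-FREE

Trace:
Reachable = {0,4}
  0: b→4  [1 exit(s)]
  4: b→0  [1 exit(s)]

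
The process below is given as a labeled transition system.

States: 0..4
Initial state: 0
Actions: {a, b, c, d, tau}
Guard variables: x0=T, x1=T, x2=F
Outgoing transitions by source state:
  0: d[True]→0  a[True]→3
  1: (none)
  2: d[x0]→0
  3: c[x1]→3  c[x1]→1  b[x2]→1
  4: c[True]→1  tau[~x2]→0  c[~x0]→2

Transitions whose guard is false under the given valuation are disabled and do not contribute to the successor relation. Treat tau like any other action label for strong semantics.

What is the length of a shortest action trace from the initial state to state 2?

BFS to 2:
  depth 0: {0}
  depth 1: {3}
  depth 2: {1}
2 never appears.

Answer: UNREACHABLE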